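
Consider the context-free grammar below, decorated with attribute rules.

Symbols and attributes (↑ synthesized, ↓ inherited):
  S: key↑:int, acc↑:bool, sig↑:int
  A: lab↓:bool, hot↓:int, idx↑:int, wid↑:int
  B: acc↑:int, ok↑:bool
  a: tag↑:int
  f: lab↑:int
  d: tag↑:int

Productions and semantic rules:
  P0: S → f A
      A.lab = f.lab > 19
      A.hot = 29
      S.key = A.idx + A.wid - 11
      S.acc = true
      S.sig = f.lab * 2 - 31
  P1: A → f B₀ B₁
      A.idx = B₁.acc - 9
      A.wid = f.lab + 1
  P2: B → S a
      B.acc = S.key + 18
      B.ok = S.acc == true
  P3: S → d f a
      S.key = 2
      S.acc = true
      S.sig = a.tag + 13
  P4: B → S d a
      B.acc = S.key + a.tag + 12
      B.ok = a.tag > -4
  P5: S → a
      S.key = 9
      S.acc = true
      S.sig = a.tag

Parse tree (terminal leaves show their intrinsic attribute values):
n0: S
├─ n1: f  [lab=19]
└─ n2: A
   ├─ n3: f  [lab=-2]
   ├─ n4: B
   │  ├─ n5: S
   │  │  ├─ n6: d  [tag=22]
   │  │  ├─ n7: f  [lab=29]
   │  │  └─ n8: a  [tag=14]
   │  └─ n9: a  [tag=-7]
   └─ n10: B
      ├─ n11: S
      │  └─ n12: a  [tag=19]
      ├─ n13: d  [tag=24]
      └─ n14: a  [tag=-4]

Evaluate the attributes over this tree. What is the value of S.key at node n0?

1. n1.lab = 19  [terminal]
2. n2.lab = false  [f.lab > 19]
3. n2.hot = 29  [29]
4. n3.lab = -2  [terminal]
5. n6.tag = 22  [terminal]
6. n7.lab = 29  [terminal]
7. n8.tag = 14  [terminal]
8. n5.key = 2  [2]
9. n5.acc = true  [true]
10. n5.sig = 27  [a.tag + 13]
11. n9.tag = -7  [terminal]
12. n4.acc = 20  [S.key + 18]
13. n4.ok = true  [S.acc == true]
14. n12.tag = 19  [terminal]
15. n11.key = 9  [9]
16. n11.acc = true  [true]
17. n11.sig = 19  [a.tag]
18. n13.tag = 24  [terminal]
19. n14.tag = -4  [terminal]
20. n10.acc = 17  [S.key + a.tag + 12]
21. n10.ok = false  [a.tag > -4]
22. n2.idx = 8  [B₁.acc - 9]
23. n2.wid = -1  [f.lab + 1]
24. n0.key = -4  [A.idx + A.wid - 11]
25. n0.acc = true  [true]
26. n0.sig = 7  [f.lab * 2 - 31]

-4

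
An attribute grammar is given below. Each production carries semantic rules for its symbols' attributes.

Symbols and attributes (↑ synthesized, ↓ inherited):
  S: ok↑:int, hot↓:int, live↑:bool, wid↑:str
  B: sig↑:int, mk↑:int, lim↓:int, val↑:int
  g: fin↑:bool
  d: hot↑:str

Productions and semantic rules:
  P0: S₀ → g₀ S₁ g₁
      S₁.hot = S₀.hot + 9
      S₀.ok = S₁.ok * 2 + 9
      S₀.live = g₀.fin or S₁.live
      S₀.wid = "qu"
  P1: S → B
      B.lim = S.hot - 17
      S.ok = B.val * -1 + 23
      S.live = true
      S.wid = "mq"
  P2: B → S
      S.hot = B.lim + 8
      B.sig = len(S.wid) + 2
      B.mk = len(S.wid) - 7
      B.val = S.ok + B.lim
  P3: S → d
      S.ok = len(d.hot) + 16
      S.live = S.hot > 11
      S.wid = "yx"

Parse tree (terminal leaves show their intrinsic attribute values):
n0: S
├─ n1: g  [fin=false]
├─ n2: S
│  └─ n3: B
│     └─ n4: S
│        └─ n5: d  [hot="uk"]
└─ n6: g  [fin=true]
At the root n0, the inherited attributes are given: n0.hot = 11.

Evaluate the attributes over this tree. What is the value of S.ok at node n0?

1. n0.hot = 11  [given at root]
2. n1.fin = false  [terminal]
3. n2.hot = 20  [S₀.hot + 9]
4. n3.lim = 3  [S.hot - 17]
5. n4.hot = 11  [B.lim + 8]
6. n5.hot = "uk"  [terminal]
7. n4.ok = 18  [len(d.hot) + 16]
8. n4.live = false  [S.hot > 11]
9. n4.wid = "yx"  ["yx"]
10. n3.sig = 4  [len(S.wid) + 2]
11. n3.mk = -5  [len(S.wid) - 7]
12. n3.val = 21  [S.ok + B.lim]
13. n2.ok = 2  [B.val * -1 + 23]
14. n2.live = true  [true]
15. n2.wid = "mq"  ["mq"]
16. n6.fin = true  [terminal]
17. n0.ok = 13  [S₁.ok * 2 + 9]
18. n0.live = true  [g₀.fin or S₁.live]
19. n0.wid = "qu"  ["qu"]

13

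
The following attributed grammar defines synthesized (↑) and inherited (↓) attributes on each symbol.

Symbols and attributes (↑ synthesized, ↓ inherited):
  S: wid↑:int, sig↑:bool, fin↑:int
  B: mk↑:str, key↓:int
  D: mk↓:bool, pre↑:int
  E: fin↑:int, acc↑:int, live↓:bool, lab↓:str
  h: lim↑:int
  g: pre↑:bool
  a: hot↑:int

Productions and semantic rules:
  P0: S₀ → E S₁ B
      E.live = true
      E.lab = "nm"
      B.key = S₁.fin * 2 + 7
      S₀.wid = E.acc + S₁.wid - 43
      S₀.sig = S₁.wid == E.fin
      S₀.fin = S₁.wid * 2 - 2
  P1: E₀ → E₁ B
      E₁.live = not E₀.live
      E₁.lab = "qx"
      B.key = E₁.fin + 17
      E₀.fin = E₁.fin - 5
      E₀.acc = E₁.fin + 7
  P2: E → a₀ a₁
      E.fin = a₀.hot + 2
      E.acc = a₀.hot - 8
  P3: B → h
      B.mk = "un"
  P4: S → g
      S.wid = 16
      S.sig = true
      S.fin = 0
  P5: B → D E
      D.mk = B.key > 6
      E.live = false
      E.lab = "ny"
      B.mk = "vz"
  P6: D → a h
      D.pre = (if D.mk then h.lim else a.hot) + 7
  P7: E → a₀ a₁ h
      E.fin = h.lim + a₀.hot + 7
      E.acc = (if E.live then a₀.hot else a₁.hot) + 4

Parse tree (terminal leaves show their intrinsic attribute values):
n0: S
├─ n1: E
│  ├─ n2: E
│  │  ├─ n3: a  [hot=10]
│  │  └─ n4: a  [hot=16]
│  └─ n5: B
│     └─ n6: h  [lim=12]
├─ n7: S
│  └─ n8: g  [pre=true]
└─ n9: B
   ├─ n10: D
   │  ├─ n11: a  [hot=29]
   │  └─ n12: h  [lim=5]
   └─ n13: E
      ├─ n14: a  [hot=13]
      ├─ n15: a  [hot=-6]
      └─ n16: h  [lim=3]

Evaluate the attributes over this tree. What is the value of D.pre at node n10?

12

1. n1.live = true  [true]
2. n1.lab = "nm"  ["nm"]
3. n2.live = false  [not E₀.live]
4. n2.lab = "qx"  ["qx"]
5. n3.hot = 10  [terminal]
6. n4.hot = 16  [terminal]
7. n2.fin = 12  [a₀.hot + 2]
8. n2.acc = 2  [a₀.hot - 8]
9. n5.key = 29  [E₁.fin + 17]
10. n6.lim = 12  [terminal]
11. n5.mk = "un"  ["un"]
12. n1.fin = 7  [E₁.fin - 5]
13. n1.acc = 19  [E₁.fin + 7]
14. n8.pre = true  [terminal]
15. n7.wid = 16  [16]
16. n7.sig = true  [true]
17. n7.fin = 0  [0]
18. n9.key = 7  [S₁.fin * 2 + 7]
19. n10.mk = true  [B.key > 6]
20. n11.hot = 29  [terminal]
21. n12.lim = 5  [terminal]
22. n10.pre = 12  [(if D.mk then h.lim else a.hot) + 7]
23. n13.live = false  [false]
24. n13.lab = "ny"  ["ny"]
25. n14.hot = 13  [terminal]
26. n15.hot = -6  [terminal]
27. n16.lim = 3  [terminal]
28. n13.fin = 23  [h.lim + a₀.hot + 7]
29. n13.acc = -2  [(if E.live then a₀.hot else a₁.hot) + 4]
30. n9.mk = "vz"  ["vz"]
31. n0.wid = -8  [E.acc + S₁.wid - 43]
32. n0.sig = false  [S₁.wid == E.fin]
33. n0.fin = 30  [S₁.wid * 2 - 2]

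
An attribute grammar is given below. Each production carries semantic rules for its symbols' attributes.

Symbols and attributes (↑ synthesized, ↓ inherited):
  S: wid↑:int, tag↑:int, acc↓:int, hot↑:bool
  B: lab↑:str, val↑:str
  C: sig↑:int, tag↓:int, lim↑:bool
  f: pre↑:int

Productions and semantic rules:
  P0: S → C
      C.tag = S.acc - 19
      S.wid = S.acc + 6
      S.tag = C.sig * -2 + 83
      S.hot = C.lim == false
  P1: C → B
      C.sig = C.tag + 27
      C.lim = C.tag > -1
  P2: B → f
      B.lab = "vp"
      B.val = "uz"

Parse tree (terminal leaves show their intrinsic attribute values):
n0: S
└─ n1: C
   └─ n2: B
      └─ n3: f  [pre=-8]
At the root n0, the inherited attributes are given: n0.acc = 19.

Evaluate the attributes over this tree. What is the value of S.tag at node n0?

1. n0.acc = 19  [given at root]
2. n1.tag = 0  [S.acc - 19]
3. n3.pre = -8  [terminal]
4. n2.lab = "vp"  ["vp"]
5. n2.val = "uz"  ["uz"]
6. n1.sig = 27  [C.tag + 27]
7. n1.lim = true  [C.tag > -1]
8. n0.wid = 25  [S.acc + 6]
9. n0.tag = 29  [C.sig * -2 + 83]
10. n0.hot = false  [C.lim == false]

29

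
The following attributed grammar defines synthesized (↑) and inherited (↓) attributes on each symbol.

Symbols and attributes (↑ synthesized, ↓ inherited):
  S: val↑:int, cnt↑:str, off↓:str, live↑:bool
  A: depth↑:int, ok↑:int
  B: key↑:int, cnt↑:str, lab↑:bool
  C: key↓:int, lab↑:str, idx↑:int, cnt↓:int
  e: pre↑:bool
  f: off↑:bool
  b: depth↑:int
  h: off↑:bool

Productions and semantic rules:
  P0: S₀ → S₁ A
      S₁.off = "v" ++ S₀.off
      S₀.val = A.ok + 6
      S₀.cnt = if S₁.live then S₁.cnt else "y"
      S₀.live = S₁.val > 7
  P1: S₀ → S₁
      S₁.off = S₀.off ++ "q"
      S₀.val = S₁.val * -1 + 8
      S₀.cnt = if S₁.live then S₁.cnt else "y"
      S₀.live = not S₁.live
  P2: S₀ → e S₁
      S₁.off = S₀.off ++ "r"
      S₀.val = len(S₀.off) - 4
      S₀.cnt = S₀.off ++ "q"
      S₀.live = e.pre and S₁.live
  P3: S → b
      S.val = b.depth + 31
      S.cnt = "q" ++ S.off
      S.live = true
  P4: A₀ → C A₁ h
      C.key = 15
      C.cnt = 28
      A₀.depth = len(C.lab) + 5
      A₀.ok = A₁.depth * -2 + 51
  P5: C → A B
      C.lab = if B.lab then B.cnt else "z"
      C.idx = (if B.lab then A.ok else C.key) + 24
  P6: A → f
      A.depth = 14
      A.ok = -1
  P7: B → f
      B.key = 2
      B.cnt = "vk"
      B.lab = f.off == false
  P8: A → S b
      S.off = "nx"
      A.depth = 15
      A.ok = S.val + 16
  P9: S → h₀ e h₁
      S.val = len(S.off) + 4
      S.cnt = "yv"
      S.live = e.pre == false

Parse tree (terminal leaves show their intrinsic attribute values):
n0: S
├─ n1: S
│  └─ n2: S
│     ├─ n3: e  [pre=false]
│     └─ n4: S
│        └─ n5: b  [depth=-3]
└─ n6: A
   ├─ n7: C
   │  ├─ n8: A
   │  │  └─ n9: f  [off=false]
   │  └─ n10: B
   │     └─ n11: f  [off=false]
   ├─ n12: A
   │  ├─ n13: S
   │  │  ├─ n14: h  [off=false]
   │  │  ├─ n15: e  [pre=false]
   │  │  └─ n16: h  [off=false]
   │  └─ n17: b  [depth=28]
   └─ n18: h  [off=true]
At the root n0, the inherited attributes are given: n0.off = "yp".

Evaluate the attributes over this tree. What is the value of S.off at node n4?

"vypqr"

1. n0.off = "yp"  [given at root]
2. n1.off = "vyp"  ["v" ++ S₀.off]
3. n2.off = "vypq"  [S₀.off ++ "q"]
4. n3.pre = false  [terminal]
5. n4.off = "vypqr"  [S₀.off ++ "r"]
6. n5.depth = -3  [terminal]
7. n4.val = 28  [b.depth + 31]
8. n4.cnt = "qvypqr"  ["q" ++ S.off]
9. n4.live = true  [true]
10. n2.val = 0  [len(S₀.off) - 4]
11. n2.cnt = "vypqq"  [S₀.off ++ "q"]
12. n2.live = false  [e.pre and S₁.live]
13. n1.val = 8  [S₁.val * -1 + 8]
14. n1.cnt = "y"  [if S₁.live then S₁.cnt else "y"]
15. n1.live = true  [not S₁.live]
16. n7.key = 15  [15]
17. n7.cnt = 28  [28]
18. n9.off = false  [terminal]
19. n8.depth = 14  [14]
20. n8.ok = -1  [-1]
21. n11.off = false  [terminal]
22. n10.key = 2  [2]
23. n10.cnt = "vk"  ["vk"]
24. n10.lab = true  [f.off == false]
25. n7.lab = "vk"  [if B.lab then B.cnt else "z"]
26. n7.idx = 23  [(if B.lab then A.ok else C.key) + 24]
27. n13.off = "nx"  ["nx"]
28. n14.off = false  [terminal]
29. n15.pre = false  [terminal]
30. n16.off = false  [terminal]
31. n13.val = 6  [len(S.off) + 4]
32. n13.cnt = "yv"  ["yv"]
33. n13.live = true  [e.pre == false]
34. n17.depth = 28  [terminal]
35. n12.depth = 15  [15]
36. n12.ok = 22  [S.val + 16]
37. n18.off = true  [terminal]
38. n6.depth = 7  [len(C.lab) + 5]
39. n6.ok = 21  [A₁.depth * -2 + 51]
40. n0.val = 27  [A.ok + 6]
41. n0.cnt = "y"  [if S₁.live then S₁.cnt else "y"]
42. n0.live = true  [S₁.val > 7]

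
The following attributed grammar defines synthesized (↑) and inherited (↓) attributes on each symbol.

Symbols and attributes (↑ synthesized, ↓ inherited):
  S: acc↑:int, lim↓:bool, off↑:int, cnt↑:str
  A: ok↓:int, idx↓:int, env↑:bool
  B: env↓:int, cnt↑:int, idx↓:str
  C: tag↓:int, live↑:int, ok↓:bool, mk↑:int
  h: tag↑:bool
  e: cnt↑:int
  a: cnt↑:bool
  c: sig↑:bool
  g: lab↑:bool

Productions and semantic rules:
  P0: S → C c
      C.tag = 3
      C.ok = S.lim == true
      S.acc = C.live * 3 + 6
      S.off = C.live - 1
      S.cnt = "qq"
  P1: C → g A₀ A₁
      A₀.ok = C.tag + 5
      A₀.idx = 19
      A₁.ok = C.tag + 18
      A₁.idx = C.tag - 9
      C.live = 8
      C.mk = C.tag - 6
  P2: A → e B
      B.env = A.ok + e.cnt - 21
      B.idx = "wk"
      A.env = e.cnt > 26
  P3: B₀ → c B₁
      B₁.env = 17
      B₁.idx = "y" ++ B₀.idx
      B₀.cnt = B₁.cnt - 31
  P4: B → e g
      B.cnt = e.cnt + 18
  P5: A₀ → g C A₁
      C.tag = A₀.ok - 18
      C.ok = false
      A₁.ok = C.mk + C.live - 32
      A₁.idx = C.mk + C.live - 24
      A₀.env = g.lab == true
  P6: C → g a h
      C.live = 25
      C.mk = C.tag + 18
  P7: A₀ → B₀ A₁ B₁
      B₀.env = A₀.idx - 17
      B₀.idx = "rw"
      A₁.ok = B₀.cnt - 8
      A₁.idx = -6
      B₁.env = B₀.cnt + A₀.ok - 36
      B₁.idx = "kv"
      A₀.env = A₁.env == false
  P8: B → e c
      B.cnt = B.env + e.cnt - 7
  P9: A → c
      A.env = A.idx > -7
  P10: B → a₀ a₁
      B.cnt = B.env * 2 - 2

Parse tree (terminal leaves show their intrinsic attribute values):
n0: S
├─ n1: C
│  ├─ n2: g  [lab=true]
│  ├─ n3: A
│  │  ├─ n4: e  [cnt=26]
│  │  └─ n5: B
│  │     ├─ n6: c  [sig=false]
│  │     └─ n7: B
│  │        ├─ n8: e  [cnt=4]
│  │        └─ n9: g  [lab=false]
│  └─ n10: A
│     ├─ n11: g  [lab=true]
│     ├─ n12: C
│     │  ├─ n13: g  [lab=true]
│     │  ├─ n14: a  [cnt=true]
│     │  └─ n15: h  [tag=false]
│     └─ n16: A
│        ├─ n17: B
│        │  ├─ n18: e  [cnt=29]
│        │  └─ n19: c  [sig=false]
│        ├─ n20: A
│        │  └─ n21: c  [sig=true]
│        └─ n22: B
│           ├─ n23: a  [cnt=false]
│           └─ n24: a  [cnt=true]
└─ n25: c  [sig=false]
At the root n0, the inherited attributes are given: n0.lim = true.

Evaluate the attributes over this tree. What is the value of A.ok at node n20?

19

1. n0.lim = true  [given at root]
2. n1.tag = 3  [3]
3. n1.ok = true  [S.lim == true]
4. n2.lab = true  [terminal]
5. n3.ok = 8  [C.tag + 5]
6. n3.idx = 19  [19]
7. n4.cnt = 26  [terminal]
8. n5.env = 13  [A.ok + e.cnt - 21]
9. n5.idx = "wk"  ["wk"]
10. n6.sig = false  [terminal]
11. n7.env = 17  [17]
12. n7.idx = "ywk"  ["y" ++ B₀.idx]
13. n8.cnt = 4  [terminal]
14. n9.lab = false  [terminal]
15. n7.cnt = 22  [e.cnt + 18]
16. n5.cnt = -9  [B₁.cnt - 31]
17. n3.env = false  [e.cnt > 26]
18. n10.ok = 21  [C.tag + 18]
19. n10.idx = -6  [C.tag - 9]
20. n11.lab = true  [terminal]
21. n12.tag = 3  [A₀.ok - 18]
22. n12.ok = false  [false]
23. n13.lab = true  [terminal]
24. n14.cnt = true  [terminal]
25. n15.tag = false  [terminal]
26. n12.live = 25  [25]
27. n12.mk = 21  [C.tag + 18]
28. n16.ok = 14  [C.mk + C.live - 32]
29. n16.idx = 22  [C.mk + C.live - 24]
30. n17.env = 5  [A₀.idx - 17]
31. n17.idx = "rw"  ["rw"]
32. n18.cnt = 29  [terminal]
33. n19.sig = false  [terminal]
34. n17.cnt = 27  [B.env + e.cnt - 7]
35. n20.ok = 19  [B₀.cnt - 8]
36. n20.idx = -6  [-6]
37. n21.sig = true  [terminal]
38. n20.env = true  [A.idx > -7]
39. n22.env = 5  [B₀.cnt + A₀.ok - 36]
40. n22.idx = "kv"  ["kv"]
41. n23.cnt = false  [terminal]
42. n24.cnt = true  [terminal]
43. n22.cnt = 8  [B.env * 2 - 2]
44. n16.env = false  [A₁.env == false]
45. n10.env = true  [g.lab == true]
46. n1.live = 8  [8]
47. n1.mk = -3  [C.tag - 6]
48. n25.sig = false  [terminal]
49. n0.acc = 30  [C.live * 3 + 6]
50. n0.off = 7  [C.live - 1]
51. n0.cnt = "qq"  ["qq"]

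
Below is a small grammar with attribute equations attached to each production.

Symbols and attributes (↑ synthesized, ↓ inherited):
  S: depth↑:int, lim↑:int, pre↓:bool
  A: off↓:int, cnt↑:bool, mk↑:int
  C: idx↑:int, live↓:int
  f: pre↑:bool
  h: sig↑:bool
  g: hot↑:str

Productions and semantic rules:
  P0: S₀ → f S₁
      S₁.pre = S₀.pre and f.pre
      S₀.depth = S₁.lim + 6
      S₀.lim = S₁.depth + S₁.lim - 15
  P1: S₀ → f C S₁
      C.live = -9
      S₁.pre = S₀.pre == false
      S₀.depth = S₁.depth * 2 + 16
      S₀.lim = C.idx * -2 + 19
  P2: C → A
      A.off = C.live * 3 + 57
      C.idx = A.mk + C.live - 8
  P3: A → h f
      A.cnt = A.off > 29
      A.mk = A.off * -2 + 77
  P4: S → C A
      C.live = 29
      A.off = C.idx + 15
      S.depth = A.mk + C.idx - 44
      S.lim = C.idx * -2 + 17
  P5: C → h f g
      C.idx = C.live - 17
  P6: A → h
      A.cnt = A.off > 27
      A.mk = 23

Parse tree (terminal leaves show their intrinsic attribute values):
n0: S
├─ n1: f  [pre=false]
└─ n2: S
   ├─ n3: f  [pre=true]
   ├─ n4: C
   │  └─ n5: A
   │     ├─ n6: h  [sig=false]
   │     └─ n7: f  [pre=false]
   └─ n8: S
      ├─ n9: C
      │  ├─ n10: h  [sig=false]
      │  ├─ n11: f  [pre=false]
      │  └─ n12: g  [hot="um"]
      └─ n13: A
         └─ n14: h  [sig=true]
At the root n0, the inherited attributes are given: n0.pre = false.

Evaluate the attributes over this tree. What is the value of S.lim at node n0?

2

1. n0.pre = false  [given at root]
2. n1.pre = false  [terminal]
3. n2.pre = false  [S₀.pre and f.pre]
4. n3.pre = true  [terminal]
5. n4.live = -9  [-9]
6. n5.off = 30  [C.live * 3 + 57]
7. n6.sig = false  [terminal]
8. n7.pre = false  [terminal]
9. n5.cnt = true  [A.off > 29]
10. n5.mk = 17  [A.off * -2 + 77]
11. n4.idx = 0  [A.mk + C.live - 8]
12. n8.pre = true  [S₀.pre == false]
13. n9.live = 29  [29]
14. n10.sig = false  [terminal]
15. n11.pre = false  [terminal]
16. n12.hot = "um"  [terminal]
17. n9.idx = 12  [C.live - 17]
18. n13.off = 27  [C.idx + 15]
19. n14.sig = true  [terminal]
20. n13.cnt = false  [A.off > 27]
21. n13.mk = 23  [23]
22. n8.depth = -9  [A.mk + C.idx - 44]
23. n8.lim = -7  [C.idx * -2 + 17]
24. n2.depth = -2  [S₁.depth * 2 + 16]
25. n2.lim = 19  [C.idx * -2 + 19]
26. n0.depth = 25  [S₁.lim + 6]
27. n0.lim = 2  [S₁.depth + S₁.lim - 15]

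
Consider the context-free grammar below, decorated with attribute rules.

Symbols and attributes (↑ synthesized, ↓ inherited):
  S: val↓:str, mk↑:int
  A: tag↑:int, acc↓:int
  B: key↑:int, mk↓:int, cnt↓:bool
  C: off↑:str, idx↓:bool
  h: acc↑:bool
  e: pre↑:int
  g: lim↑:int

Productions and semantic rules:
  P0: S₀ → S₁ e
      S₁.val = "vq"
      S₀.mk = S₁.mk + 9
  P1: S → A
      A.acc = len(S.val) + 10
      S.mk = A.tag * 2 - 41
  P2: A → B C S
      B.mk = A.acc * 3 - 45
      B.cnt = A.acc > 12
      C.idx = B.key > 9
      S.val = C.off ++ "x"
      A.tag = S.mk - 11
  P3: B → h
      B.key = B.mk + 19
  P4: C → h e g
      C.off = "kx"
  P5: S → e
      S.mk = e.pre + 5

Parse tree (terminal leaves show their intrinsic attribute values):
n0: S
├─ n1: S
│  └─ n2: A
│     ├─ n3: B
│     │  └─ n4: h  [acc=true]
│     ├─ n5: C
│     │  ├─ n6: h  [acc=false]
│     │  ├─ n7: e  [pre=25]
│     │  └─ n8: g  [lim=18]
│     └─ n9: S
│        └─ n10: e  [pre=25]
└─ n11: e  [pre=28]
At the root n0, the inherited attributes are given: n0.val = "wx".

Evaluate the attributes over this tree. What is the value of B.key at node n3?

10

1. n0.val = "wx"  [given at root]
2. n1.val = "vq"  ["vq"]
3. n2.acc = 12  [len(S.val) + 10]
4. n3.mk = -9  [A.acc * 3 - 45]
5. n3.cnt = false  [A.acc > 12]
6. n4.acc = true  [terminal]
7. n3.key = 10  [B.mk + 19]
8. n5.idx = true  [B.key > 9]
9. n6.acc = false  [terminal]
10. n7.pre = 25  [terminal]
11. n8.lim = 18  [terminal]
12. n5.off = "kx"  ["kx"]
13. n9.val = "kxx"  [C.off ++ "x"]
14. n10.pre = 25  [terminal]
15. n9.mk = 30  [e.pre + 5]
16. n2.tag = 19  [S.mk - 11]
17. n1.mk = -3  [A.tag * 2 - 41]
18. n11.pre = 28  [terminal]
19. n0.mk = 6  [S₁.mk + 9]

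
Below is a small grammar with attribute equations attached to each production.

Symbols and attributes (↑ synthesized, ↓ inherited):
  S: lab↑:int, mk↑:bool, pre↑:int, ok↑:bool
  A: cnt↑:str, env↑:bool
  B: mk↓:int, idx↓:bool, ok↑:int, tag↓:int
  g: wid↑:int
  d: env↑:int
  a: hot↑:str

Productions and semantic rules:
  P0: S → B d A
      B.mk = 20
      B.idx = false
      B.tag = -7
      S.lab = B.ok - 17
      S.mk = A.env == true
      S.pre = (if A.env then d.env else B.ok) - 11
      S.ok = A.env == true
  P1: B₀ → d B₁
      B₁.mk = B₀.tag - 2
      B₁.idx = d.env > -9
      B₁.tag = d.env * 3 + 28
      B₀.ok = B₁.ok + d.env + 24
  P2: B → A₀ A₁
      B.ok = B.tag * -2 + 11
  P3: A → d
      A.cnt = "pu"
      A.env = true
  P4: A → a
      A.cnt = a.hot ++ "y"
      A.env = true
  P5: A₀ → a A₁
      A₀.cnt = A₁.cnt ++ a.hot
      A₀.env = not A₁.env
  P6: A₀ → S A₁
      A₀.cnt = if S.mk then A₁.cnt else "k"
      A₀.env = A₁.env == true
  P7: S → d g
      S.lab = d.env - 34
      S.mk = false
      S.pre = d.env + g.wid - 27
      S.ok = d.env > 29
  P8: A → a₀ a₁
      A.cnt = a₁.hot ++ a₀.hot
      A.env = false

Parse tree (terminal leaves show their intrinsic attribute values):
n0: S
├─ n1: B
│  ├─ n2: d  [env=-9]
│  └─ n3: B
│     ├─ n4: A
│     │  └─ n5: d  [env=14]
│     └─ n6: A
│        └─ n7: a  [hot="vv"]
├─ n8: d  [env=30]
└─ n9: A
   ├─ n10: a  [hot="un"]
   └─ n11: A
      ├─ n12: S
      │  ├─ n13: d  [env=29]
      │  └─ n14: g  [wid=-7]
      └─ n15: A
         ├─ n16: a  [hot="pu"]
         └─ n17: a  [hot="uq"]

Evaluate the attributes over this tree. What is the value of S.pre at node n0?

1. n1.mk = 20  [20]
2. n1.idx = false  [false]
3. n1.tag = -7  [-7]
4. n2.env = -9  [terminal]
5. n3.mk = -9  [B₀.tag - 2]
6. n3.idx = false  [d.env > -9]
7. n3.tag = 1  [d.env * 3 + 28]
8. n5.env = 14  [terminal]
9. n4.cnt = "pu"  ["pu"]
10. n4.env = true  [true]
11. n7.hot = "vv"  [terminal]
12. n6.cnt = "vvy"  [a.hot ++ "y"]
13. n6.env = true  [true]
14. n3.ok = 9  [B.tag * -2 + 11]
15. n1.ok = 24  [B₁.ok + d.env + 24]
16. n8.env = 30  [terminal]
17. n10.hot = "un"  [terminal]
18. n13.env = 29  [terminal]
19. n14.wid = -7  [terminal]
20. n12.lab = -5  [d.env - 34]
21. n12.mk = false  [false]
22. n12.pre = -5  [d.env + g.wid - 27]
23. n12.ok = false  [d.env > 29]
24. n16.hot = "pu"  [terminal]
25. n17.hot = "uq"  [terminal]
26. n15.cnt = "uqpu"  [a₁.hot ++ a₀.hot]
27. n15.env = false  [false]
28. n11.cnt = "k"  [if S.mk then A₁.cnt else "k"]
29. n11.env = false  [A₁.env == true]
30. n9.cnt = "kun"  [A₁.cnt ++ a.hot]
31. n9.env = true  [not A₁.env]
32. n0.lab = 7  [B.ok - 17]
33. n0.mk = true  [A.env == true]
34. n0.pre = 19  [(if A.env then d.env else B.ok) - 11]
35. n0.ok = true  [A.env == true]

19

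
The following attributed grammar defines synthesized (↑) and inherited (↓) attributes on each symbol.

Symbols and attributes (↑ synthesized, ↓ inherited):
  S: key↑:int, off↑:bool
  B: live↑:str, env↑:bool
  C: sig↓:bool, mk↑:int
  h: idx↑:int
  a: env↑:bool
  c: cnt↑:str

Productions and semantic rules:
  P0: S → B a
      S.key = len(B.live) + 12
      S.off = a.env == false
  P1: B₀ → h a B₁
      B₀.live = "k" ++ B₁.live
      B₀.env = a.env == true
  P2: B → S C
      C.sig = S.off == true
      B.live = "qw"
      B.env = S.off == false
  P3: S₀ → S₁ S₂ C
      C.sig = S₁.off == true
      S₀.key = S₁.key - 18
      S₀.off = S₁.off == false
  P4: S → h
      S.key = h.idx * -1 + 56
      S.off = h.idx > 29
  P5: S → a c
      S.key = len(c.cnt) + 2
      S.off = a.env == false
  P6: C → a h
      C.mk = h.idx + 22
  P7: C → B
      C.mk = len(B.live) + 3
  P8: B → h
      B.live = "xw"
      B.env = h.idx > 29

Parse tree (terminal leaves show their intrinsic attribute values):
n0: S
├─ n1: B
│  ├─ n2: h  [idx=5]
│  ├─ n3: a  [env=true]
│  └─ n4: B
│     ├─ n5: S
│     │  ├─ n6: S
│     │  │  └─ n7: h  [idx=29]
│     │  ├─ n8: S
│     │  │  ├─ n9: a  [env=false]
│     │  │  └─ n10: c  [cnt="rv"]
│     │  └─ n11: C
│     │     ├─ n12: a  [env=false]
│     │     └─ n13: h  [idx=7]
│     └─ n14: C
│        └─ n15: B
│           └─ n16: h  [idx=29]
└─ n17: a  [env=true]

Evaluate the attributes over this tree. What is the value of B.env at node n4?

false

1. n2.idx = 5  [terminal]
2. n3.env = true  [terminal]
3. n7.idx = 29  [terminal]
4. n6.key = 27  [h.idx * -1 + 56]
5. n6.off = false  [h.idx > 29]
6. n9.env = false  [terminal]
7. n10.cnt = "rv"  [terminal]
8. n8.key = 4  [len(c.cnt) + 2]
9. n8.off = true  [a.env == false]
10. n11.sig = false  [S₁.off == true]
11. n12.env = false  [terminal]
12. n13.idx = 7  [terminal]
13. n11.mk = 29  [h.idx + 22]
14. n5.key = 9  [S₁.key - 18]
15. n5.off = true  [S₁.off == false]
16. n14.sig = true  [S.off == true]
17. n16.idx = 29  [terminal]
18. n15.live = "xw"  ["xw"]
19. n15.env = false  [h.idx > 29]
20. n14.mk = 5  [len(B.live) + 3]
21. n4.live = "qw"  ["qw"]
22. n4.env = false  [S.off == false]
23. n1.live = "kqw"  ["k" ++ B₁.live]
24. n1.env = true  [a.env == true]
25. n17.env = true  [terminal]
26. n0.key = 15  [len(B.live) + 12]
27. n0.off = false  [a.env == false]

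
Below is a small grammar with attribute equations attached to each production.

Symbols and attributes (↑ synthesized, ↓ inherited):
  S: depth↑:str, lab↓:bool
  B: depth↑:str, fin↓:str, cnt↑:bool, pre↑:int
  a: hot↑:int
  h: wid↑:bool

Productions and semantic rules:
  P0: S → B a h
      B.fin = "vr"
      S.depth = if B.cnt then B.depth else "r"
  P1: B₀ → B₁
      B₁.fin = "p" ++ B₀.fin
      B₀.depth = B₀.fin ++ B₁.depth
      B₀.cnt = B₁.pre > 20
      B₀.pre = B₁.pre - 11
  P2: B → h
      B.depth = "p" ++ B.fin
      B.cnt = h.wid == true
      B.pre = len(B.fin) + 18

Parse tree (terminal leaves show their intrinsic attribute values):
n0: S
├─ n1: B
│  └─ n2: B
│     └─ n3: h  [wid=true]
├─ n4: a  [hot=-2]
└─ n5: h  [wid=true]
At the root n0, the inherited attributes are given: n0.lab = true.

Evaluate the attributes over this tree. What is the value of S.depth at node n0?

"vrppvr"

1. n0.lab = true  [given at root]
2. n1.fin = "vr"  ["vr"]
3. n2.fin = "pvr"  ["p" ++ B₀.fin]
4. n3.wid = true  [terminal]
5. n2.depth = "ppvr"  ["p" ++ B.fin]
6. n2.cnt = true  [h.wid == true]
7. n2.pre = 21  [len(B.fin) + 18]
8. n1.depth = "vrppvr"  [B₀.fin ++ B₁.depth]
9. n1.cnt = true  [B₁.pre > 20]
10. n1.pre = 10  [B₁.pre - 11]
11. n4.hot = -2  [terminal]
12. n5.wid = true  [terminal]
13. n0.depth = "vrppvr"  [if B.cnt then B.depth else "r"]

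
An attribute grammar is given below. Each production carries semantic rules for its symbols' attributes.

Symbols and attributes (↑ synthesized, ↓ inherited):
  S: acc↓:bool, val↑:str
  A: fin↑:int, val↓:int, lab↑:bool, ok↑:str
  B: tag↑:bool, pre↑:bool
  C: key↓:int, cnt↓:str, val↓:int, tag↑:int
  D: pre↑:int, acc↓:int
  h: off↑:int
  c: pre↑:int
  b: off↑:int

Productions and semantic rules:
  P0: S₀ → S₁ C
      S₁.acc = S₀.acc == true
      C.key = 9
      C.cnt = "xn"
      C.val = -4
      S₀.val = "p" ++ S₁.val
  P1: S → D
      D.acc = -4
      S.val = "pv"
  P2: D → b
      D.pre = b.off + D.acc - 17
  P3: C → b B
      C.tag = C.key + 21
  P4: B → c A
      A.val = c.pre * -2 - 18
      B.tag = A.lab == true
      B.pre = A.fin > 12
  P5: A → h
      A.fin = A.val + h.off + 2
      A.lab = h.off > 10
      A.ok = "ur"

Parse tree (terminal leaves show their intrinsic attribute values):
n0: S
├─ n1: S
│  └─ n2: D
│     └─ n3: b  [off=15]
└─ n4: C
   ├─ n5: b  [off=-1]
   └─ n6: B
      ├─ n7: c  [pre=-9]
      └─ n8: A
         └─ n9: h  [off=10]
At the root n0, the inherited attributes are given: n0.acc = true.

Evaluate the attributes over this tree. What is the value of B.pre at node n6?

1. n0.acc = true  [given at root]
2. n1.acc = true  [S₀.acc == true]
3. n2.acc = -4  [-4]
4. n3.off = 15  [terminal]
5. n2.pre = -6  [b.off + D.acc - 17]
6. n1.val = "pv"  ["pv"]
7. n4.key = 9  [9]
8. n4.cnt = "xn"  ["xn"]
9. n4.val = -4  [-4]
10. n5.off = -1  [terminal]
11. n7.pre = -9  [terminal]
12. n8.val = 0  [c.pre * -2 - 18]
13. n9.off = 10  [terminal]
14. n8.fin = 12  [A.val + h.off + 2]
15. n8.lab = false  [h.off > 10]
16. n8.ok = "ur"  ["ur"]
17. n6.tag = false  [A.lab == true]
18. n6.pre = false  [A.fin > 12]
19. n4.tag = 30  [C.key + 21]
20. n0.val = "ppv"  ["p" ++ S₁.val]

false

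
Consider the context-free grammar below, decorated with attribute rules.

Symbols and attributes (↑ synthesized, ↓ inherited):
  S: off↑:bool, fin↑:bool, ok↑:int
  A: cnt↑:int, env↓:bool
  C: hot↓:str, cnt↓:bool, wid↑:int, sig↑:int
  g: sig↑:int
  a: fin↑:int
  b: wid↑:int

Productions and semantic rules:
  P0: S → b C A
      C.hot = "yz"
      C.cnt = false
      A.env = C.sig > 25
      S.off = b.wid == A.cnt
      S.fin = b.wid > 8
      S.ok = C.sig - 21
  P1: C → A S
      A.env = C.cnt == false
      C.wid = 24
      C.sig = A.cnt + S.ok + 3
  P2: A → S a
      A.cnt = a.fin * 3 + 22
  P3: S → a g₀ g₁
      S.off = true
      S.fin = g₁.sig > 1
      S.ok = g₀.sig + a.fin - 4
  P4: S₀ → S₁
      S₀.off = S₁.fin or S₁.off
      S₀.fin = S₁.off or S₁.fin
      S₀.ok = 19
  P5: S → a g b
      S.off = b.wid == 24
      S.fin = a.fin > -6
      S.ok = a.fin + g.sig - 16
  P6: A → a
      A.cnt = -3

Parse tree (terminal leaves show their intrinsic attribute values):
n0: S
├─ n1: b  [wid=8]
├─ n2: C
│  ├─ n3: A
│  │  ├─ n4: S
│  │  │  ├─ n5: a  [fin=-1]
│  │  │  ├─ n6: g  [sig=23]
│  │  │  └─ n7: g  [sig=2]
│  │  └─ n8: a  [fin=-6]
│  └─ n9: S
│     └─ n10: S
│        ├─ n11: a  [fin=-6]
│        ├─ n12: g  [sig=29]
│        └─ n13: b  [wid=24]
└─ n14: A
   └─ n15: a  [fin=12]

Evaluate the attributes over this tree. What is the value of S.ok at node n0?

5

1. n1.wid = 8  [terminal]
2. n2.hot = "yz"  ["yz"]
3. n2.cnt = false  [false]
4. n3.env = true  [C.cnt == false]
5. n5.fin = -1  [terminal]
6. n6.sig = 23  [terminal]
7. n7.sig = 2  [terminal]
8. n4.off = true  [true]
9. n4.fin = true  [g₁.sig > 1]
10. n4.ok = 18  [g₀.sig + a.fin - 4]
11. n8.fin = -6  [terminal]
12. n3.cnt = 4  [a.fin * 3 + 22]
13. n11.fin = -6  [terminal]
14. n12.sig = 29  [terminal]
15. n13.wid = 24  [terminal]
16. n10.off = true  [b.wid == 24]
17. n10.fin = false  [a.fin > -6]
18. n10.ok = 7  [a.fin + g.sig - 16]
19. n9.off = true  [S₁.fin or S₁.off]
20. n9.fin = true  [S₁.off or S₁.fin]
21. n9.ok = 19  [19]
22. n2.wid = 24  [24]
23. n2.sig = 26  [A.cnt + S.ok + 3]
24. n14.env = true  [C.sig > 25]
25. n15.fin = 12  [terminal]
26. n14.cnt = -3  [-3]
27. n0.off = false  [b.wid == A.cnt]
28. n0.fin = false  [b.wid > 8]
29. n0.ok = 5  [C.sig - 21]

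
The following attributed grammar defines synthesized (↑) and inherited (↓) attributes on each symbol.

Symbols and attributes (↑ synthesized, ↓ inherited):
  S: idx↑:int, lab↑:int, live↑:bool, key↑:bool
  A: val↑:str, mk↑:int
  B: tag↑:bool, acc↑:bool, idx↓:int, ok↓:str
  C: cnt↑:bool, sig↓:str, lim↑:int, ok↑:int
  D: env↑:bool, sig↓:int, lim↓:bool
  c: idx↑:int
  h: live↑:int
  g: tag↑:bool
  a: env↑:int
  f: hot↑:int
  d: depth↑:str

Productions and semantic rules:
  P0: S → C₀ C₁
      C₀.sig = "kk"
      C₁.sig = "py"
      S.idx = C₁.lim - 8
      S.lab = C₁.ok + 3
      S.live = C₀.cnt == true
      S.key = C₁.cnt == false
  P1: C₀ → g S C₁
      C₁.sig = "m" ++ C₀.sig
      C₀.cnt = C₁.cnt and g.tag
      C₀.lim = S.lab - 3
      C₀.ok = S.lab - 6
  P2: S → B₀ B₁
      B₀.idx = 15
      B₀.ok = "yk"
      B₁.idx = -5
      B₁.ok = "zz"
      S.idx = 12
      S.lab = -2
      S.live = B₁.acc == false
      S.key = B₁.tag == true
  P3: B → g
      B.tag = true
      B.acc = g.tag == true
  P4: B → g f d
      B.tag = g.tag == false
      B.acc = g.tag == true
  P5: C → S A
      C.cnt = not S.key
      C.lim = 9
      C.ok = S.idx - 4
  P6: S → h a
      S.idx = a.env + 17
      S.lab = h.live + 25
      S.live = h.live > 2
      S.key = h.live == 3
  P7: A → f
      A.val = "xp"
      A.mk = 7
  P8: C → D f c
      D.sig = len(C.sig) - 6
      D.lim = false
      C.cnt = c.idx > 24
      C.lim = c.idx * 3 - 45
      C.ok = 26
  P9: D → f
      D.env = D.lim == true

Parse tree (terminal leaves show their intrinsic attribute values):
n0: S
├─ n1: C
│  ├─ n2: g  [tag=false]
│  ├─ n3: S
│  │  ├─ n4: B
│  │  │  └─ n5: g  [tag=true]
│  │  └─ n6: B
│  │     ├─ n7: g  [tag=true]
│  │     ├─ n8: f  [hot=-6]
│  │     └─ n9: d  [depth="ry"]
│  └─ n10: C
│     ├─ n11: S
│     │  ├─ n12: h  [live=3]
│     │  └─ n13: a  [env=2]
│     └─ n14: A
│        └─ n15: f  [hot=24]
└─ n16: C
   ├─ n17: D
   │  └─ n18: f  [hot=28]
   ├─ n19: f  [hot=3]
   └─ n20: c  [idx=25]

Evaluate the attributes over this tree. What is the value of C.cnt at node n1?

1. n1.sig = "kk"  ["kk"]
2. n2.tag = false  [terminal]
3. n4.idx = 15  [15]
4. n4.ok = "yk"  ["yk"]
5. n5.tag = true  [terminal]
6. n4.tag = true  [true]
7. n4.acc = true  [g.tag == true]
8. n6.idx = -5  [-5]
9. n6.ok = "zz"  ["zz"]
10. n7.tag = true  [terminal]
11. n8.hot = -6  [terminal]
12. n9.depth = "ry"  [terminal]
13. n6.tag = false  [g.tag == false]
14. n6.acc = true  [g.tag == true]
15. n3.idx = 12  [12]
16. n3.lab = -2  [-2]
17. n3.live = false  [B₁.acc == false]
18. n3.key = false  [B₁.tag == true]
19. n10.sig = "mkk"  ["m" ++ C₀.sig]
20. n12.live = 3  [terminal]
21. n13.env = 2  [terminal]
22. n11.idx = 19  [a.env + 17]
23. n11.lab = 28  [h.live + 25]
24. n11.live = true  [h.live > 2]
25. n11.key = true  [h.live == 3]
26. n15.hot = 24  [terminal]
27. n14.val = "xp"  ["xp"]
28. n14.mk = 7  [7]
29. n10.cnt = false  [not S.key]
30. n10.lim = 9  [9]
31. n10.ok = 15  [S.idx - 4]
32. n1.cnt = false  [C₁.cnt and g.tag]
33. n1.lim = -5  [S.lab - 3]
34. n1.ok = -8  [S.lab - 6]
35. n16.sig = "py"  ["py"]
36. n17.sig = -4  [len(C.sig) - 6]
37. n17.lim = false  [false]
38. n18.hot = 28  [terminal]
39. n17.env = false  [D.lim == true]
40. n19.hot = 3  [terminal]
41. n20.idx = 25  [terminal]
42. n16.cnt = true  [c.idx > 24]
43. n16.lim = 30  [c.idx * 3 - 45]
44. n16.ok = 26  [26]
45. n0.idx = 22  [C₁.lim - 8]
46. n0.lab = 29  [C₁.ok + 3]
47. n0.live = false  [C₀.cnt == true]
48. n0.key = false  [C₁.cnt == false]

false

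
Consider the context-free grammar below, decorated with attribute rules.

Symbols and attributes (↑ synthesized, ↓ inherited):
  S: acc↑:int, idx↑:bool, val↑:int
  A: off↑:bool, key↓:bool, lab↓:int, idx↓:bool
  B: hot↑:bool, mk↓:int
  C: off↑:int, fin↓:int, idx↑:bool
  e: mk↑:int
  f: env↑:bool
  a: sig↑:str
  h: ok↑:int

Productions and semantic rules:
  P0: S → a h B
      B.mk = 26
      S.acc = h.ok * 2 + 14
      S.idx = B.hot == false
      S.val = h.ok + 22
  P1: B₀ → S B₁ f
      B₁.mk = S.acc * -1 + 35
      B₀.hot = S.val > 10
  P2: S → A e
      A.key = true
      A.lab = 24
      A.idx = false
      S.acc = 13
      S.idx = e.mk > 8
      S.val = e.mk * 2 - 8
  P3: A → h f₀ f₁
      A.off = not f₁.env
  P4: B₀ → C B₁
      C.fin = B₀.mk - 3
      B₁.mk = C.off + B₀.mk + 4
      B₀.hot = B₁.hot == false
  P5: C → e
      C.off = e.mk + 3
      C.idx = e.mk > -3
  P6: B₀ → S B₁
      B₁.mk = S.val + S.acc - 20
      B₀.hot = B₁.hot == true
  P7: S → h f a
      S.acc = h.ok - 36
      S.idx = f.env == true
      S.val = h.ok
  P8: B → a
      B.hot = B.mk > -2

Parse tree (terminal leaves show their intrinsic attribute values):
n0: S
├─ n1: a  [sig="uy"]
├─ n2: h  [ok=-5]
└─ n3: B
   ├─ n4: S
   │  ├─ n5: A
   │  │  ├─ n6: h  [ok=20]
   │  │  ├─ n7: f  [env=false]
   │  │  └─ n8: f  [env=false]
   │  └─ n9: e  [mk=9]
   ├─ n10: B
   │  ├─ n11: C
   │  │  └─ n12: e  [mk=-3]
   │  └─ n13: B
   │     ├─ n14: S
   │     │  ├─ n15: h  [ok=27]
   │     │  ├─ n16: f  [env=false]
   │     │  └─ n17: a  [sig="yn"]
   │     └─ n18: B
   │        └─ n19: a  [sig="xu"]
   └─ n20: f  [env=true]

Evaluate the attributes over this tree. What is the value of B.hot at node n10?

true

1. n1.sig = "uy"  [terminal]
2. n2.ok = -5  [terminal]
3. n3.mk = 26  [26]
4. n5.key = true  [true]
5. n5.lab = 24  [24]
6. n5.idx = false  [false]
7. n6.ok = 20  [terminal]
8. n7.env = false  [terminal]
9. n8.env = false  [terminal]
10. n5.off = true  [not f₁.env]
11. n9.mk = 9  [terminal]
12. n4.acc = 13  [13]
13. n4.idx = true  [e.mk > 8]
14. n4.val = 10  [e.mk * 2 - 8]
15. n10.mk = 22  [S.acc * -1 + 35]
16. n11.fin = 19  [B₀.mk - 3]
17. n12.mk = -3  [terminal]
18. n11.off = 0  [e.mk + 3]
19. n11.idx = false  [e.mk > -3]
20. n13.mk = 26  [C.off + B₀.mk + 4]
21. n15.ok = 27  [terminal]
22. n16.env = false  [terminal]
23. n17.sig = "yn"  [terminal]
24. n14.acc = -9  [h.ok - 36]
25. n14.idx = false  [f.env == true]
26. n14.val = 27  [h.ok]
27. n18.mk = -2  [S.val + S.acc - 20]
28. n19.sig = "xu"  [terminal]
29. n18.hot = false  [B.mk > -2]
30. n13.hot = false  [B₁.hot == true]
31. n10.hot = true  [B₁.hot == false]
32. n20.env = true  [terminal]
33. n3.hot = false  [S.val > 10]
34. n0.acc = 4  [h.ok * 2 + 14]
35. n0.idx = true  [B.hot == false]
36. n0.val = 17  [h.ok + 22]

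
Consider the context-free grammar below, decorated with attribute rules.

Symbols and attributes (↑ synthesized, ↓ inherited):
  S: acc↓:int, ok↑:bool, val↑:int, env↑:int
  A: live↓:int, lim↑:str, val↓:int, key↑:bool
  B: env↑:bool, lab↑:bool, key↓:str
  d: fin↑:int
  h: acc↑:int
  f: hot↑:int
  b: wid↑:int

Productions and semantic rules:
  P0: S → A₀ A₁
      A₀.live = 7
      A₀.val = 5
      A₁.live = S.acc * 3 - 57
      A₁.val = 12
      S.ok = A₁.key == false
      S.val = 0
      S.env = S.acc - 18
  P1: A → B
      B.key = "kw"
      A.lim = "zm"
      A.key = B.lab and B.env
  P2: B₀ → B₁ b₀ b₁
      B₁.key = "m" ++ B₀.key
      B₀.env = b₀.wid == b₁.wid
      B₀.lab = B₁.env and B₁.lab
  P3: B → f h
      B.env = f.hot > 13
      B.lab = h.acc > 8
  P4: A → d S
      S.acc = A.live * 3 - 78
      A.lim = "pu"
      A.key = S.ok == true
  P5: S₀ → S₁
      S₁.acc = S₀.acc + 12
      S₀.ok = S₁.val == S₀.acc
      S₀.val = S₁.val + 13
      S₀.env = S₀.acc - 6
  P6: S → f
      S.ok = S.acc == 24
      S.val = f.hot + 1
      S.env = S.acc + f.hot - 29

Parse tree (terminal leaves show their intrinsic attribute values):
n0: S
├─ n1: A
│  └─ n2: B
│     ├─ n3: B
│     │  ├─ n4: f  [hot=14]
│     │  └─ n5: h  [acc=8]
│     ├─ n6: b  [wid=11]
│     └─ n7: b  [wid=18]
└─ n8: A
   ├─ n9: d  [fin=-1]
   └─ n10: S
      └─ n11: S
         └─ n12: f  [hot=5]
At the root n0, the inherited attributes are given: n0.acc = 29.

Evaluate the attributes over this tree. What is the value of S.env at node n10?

1. n0.acc = 29  [given at root]
2. n1.live = 7  [7]
3. n1.val = 5  [5]
4. n2.key = "kw"  ["kw"]
5. n3.key = "mkw"  ["m" ++ B₀.key]
6. n4.hot = 14  [terminal]
7. n5.acc = 8  [terminal]
8. n3.env = true  [f.hot > 13]
9. n3.lab = false  [h.acc > 8]
10. n6.wid = 11  [terminal]
11. n7.wid = 18  [terminal]
12. n2.env = false  [b₀.wid == b₁.wid]
13. n2.lab = false  [B₁.env and B₁.lab]
14. n1.lim = "zm"  ["zm"]
15. n1.key = false  [B.lab and B.env]
16. n8.live = 30  [S.acc * 3 - 57]
17. n8.val = 12  [12]
18. n9.fin = -1  [terminal]
19. n10.acc = 12  [A.live * 3 - 78]
20. n11.acc = 24  [S₀.acc + 12]
21. n12.hot = 5  [terminal]
22. n11.ok = true  [S.acc == 24]
23. n11.val = 6  [f.hot + 1]
24. n11.env = 0  [S.acc + f.hot - 29]
25. n10.ok = false  [S₁.val == S₀.acc]
26. n10.val = 19  [S₁.val + 13]
27. n10.env = 6  [S₀.acc - 6]
28. n8.lim = "pu"  ["pu"]
29. n8.key = false  [S.ok == true]
30. n0.ok = true  [A₁.key == false]
31. n0.val = 0  [0]
32. n0.env = 11  [S.acc - 18]

6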